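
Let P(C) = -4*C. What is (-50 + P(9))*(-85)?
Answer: 7310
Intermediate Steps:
(-50 + P(9))*(-85) = (-50 - 4*9)*(-85) = (-50 - 36)*(-85) = -86*(-85) = 7310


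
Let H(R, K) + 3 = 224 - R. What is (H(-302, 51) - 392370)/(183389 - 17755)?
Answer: -391847/165634 ≈ -2.3657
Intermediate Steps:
H(R, K) = 221 - R (H(R, K) = -3 + (224 - R) = 221 - R)
(H(-302, 51) - 392370)/(183389 - 17755) = ((221 - 1*(-302)) - 392370)/(183389 - 17755) = ((221 + 302) - 392370)/165634 = (523 - 392370)*(1/165634) = -391847*1/165634 = -391847/165634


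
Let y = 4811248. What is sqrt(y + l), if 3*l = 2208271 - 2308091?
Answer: 2*sqrt(10750443)/3 ≈ 2185.9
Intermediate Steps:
l = -99820/3 (l = (2208271 - 2308091)/3 = (1/3)*(-99820) = -99820/3 ≈ -33273.)
sqrt(y + l) = sqrt(4811248 - 99820/3) = sqrt(14333924/3) = 2*sqrt(10750443)/3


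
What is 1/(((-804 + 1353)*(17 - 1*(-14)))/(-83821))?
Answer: -83821/17019 ≈ -4.9251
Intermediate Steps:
1/(((-804 + 1353)*(17 - 1*(-14)))/(-83821)) = 1/((549*(17 + 14))*(-1/83821)) = 1/((549*31)*(-1/83821)) = 1/(17019*(-1/83821)) = 1/(-17019/83821) = -83821/17019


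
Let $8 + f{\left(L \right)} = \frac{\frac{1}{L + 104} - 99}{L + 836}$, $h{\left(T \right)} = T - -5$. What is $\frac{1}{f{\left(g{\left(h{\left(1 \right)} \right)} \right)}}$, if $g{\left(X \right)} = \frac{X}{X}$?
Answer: $- \frac{87885}{713474} \approx -0.12318$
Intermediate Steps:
$h{\left(T \right)} = 5 + T$ ($h{\left(T \right)} = T + 5 = 5 + T$)
$g{\left(X \right)} = 1$
$f{\left(L \right)} = -8 + \frac{-99 + \frac{1}{104 + L}}{836 + L}$ ($f{\left(L \right)} = -8 + \frac{\frac{1}{L + 104} - 99}{L + 836} = -8 + \frac{\frac{1}{104 + L} - 99}{836 + L} = -8 + \frac{-99 + \frac{1}{104 + L}}{836 + L}$)
$\frac{1}{f{\left(g{\left(h{\left(1 \right)} \right)} \right)}} = \frac{1}{\frac{1}{86944 + 1^{2} + 940 \cdot 1} \left(-705847 - 7619 - 8 \cdot 1^{2}\right)} = \frac{1}{\frac{1}{86944 + 1 + 940} \left(-705847 - 7619 - 8\right)} = \frac{1}{\frac{1}{87885} \left(-705847 - 7619 - 8\right)} = \frac{1}{\frac{1}{87885} \left(-713474\right)} = \frac{1}{- \frac{713474}{87885}} = - \frac{87885}{713474}$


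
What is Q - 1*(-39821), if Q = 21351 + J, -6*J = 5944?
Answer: 180544/3 ≈ 60181.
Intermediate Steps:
J = -2972/3 (J = -⅙*5944 = -2972/3 ≈ -990.67)
Q = 61081/3 (Q = 21351 - 2972/3 = 61081/3 ≈ 20360.)
Q - 1*(-39821) = 61081/3 - 1*(-39821) = 61081/3 + 39821 = 180544/3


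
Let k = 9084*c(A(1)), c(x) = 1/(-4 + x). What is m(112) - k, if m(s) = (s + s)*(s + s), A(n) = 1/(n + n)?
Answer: 369400/7 ≈ 52771.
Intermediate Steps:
A(n) = 1/(2*n)
m(s) = 4*s**2 (m(s) = (2*s)*(2*s) = 4*s**2)
k = -18168/7 (k = 9084/(-4 + (1/2)/1) = 9084/(-4 + (1/2)*1) = 9084/(-4 + 1/2) = 9084/(-7/2) = 9084*(-2/7) = -18168/7 ≈ -2595.4)
m(112) - k = 4*112**2 - 1*(-18168/7) = 4*12544 + 18168/7 = 50176 + 18168/7 = 369400/7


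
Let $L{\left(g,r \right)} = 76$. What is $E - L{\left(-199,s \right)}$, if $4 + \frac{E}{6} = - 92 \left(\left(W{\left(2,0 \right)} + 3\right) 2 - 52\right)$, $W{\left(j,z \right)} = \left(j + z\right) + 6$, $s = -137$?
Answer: $16460$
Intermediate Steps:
$W{\left(j,z \right)} = 6 + j + z$
$E = 16536$ ($E = -24 + 6 \left(- 92 \left(\left(\left(6 + 2 + 0\right) + 3\right) 2 - 52\right)\right) = -24 + 6 \left(- 92 \left(\left(8 + 3\right) 2 - 52\right)\right) = -24 + 6 \left(- 92 \left(11 \cdot 2 - 52\right)\right) = -24 + 6 \left(- 92 \left(22 - 52\right)\right) = -24 + 6 \left(\left(-92\right) \left(-30\right)\right) = -24 + 6 \cdot 2760 = -24 + 16560 = 16536$)
$E - L{\left(-199,s \right)} = 16536 - 76 = 16460$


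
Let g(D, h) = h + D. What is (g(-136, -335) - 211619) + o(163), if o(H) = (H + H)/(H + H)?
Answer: -212089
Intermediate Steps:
g(D, h) = D + h
o(H) = 1 (o(H) = (2*H)/((2*H)) = (2*H)*(1/(2*H)) = 1)
(g(-136, -335) - 211619) + o(163) = ((-136 - 335) - 211619) + 1 = (-471 - 211619) + 1 = -212090 + 1 = -212089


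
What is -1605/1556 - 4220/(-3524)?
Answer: 227575/1370836 ≈ 0.16601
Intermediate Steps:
-1605/1556 - 4220/(-3524) = -1605*1/1556 - 4220*(-1/3524) = -1605/1556 + 1055/881 = 227575/1370836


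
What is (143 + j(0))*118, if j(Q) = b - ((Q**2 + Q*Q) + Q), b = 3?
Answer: 17228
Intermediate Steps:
j(Q) = 3 - Q - 2*Q**2 (j(Q) = 3 - ((Q**2 + Q*Q) + Q) = 3 - ((Q**2 + Q**2) + Q) = 3 - (2*Q**2 + Q) = 3 - (Q + 2*Q**2) = 3 + (-Q - 2*Q**2) = 3 - Q - 2*Q**2)
(143 + j(0))*118 = (143 + (3 - 1*0 - 2*0**2))*118 = (143 + (3 + 0 - 2*0))*118 = (143 + (3 + 0 + 0))*118 = (143 + 3)*118 = 146*118 = 17228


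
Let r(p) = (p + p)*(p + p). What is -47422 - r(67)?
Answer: -65378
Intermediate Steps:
r(p) = 4*p**2 (r(p) = (2*p)*(2*p) = 4*p**2)
-47422 - r(67) = -47422 - 4*67**2 = -47422 - 4*4489 = -47422 - 1*17956 = -47422 - 17956 = -65378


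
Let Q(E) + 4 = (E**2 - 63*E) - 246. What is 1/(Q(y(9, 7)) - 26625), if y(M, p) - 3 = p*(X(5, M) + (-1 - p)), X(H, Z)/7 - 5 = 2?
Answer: 1/38955 ≈ 2.5671e-5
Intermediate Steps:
X(H, Z) = 49 (X(H, Z) = 35 + 7*2 = 35 + 14 = 49)
y(M, p) = 3 + p*(48 - p) (y(M, p) = 3 + p*(49 + (-1 - p)) = 3 + p*(48 - p))
Q(E) = -250 + E**2 - 63*E (Q(E) = -4 + ((E**2 - 63*E) - 246) = -4 + (-246 + E**2 - 63*E) = -250 + E**2 - 63*E)
1/(Q(y(9, 7)) - 26625) = 1/((-250 + (3 - 1*7**2 + 48*7)**2 - 63*(3 - 1*7**2 + 48*7)) - 26625) = 1/((-250 + (3 - 1*49 + 336)**2 - 63*(3 - 1*49 + 336)) - 26625) = 1/((-250 + (3 - 49 + 336)**2 - 63*(3 - 49 + 336)) - 26625) = 1/((-250 + 290**2 - 63*290) - 26625) = 1/((-250 + 84100 - 18270) - 26625) = 1/(65580 - 26625) = 1/38955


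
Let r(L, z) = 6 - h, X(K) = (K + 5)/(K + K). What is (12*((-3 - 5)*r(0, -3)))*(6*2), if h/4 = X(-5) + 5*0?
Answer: -6912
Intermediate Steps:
X(K) = (5 + K)/(2*K) (X(K) = (5 + K)/((2*K)) = (5 + K)*(1/(2*K)) = (5 + K)/(2*K))
h = 0 (h = 4*((1/2)*(5 - 5)/(-5) + 5*0) = 4*((1/2)*(-1/5)*0 + 0) = 4*(0 + 0) = 4*0 = 0)
r(L, z) = 6 (r(L, z) = 6 - 1*0 = 6 + 0 = 6)
(12*((-3 - 5)*r(0, -3)))*(6*2) = (12*((-3 - 5)*6))*(6*2) = (12*(-8*6))*12 = (12*(-48))*12 = -576*12 = -6912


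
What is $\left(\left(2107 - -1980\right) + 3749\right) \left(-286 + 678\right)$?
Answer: $3071712$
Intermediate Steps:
$\left(\left(2107 - -1980\right) + 3749\right) \left(-286 + 678\right) = \left(\left(2107 + 1980\right) + 3749\right) 392 = \left(4087 + 3749\right) 392 = 7836 \cdot 392 = 3071712$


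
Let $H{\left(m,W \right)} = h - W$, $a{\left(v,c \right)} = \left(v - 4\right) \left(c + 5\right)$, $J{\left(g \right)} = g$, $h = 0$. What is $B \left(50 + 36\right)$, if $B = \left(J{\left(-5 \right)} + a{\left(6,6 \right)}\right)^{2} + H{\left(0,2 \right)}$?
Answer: $24682$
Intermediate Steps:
$a{\left(v,c \right)} = \left(-4 + v\right) \left(5 + c\right)$
$H{\left(m,W \right)} = - W$ ($H{\left(m,W \right)} = 0 - W = - W$)
$B = 287$ ($B = \left(-5 + \left(-20 - 24 + 5 \cdot 6 + 6 \cdot 6\right)\right)^{2} - 2 = \left(-5 + \left(-20 - 24 + 30 + 36\right)\right)^{2} - 2 = \left(-5 + 22\right)^{2} - 2 = 17^{2} - 2 = 289 - 2 = 287$)
$B \left(50 + 36\right) = 287 \left(50 + 36\right) = 287 \cdot 86 = 24682$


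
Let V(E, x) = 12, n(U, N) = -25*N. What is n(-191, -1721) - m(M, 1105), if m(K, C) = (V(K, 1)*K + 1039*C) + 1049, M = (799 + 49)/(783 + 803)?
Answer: -877157455/793 ≈ -1.1061e+6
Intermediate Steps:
M = 424/793 (M = 848/1586 = 848*(1/1586) = 424/793 ≈ 0.53468)
m(K, C) = 1049 + 12*K + 1039*C (m(K, C) = (12*K + 1039*C) + 1049 = 1049 + 12*K + 1039*C)
n(-191, -1721) - m(M, 1105) = -25*(-1721) - (1049 + 12*(424/793) + 1039*1105) = 43025 - (1049 + 5088/793 + 1148095) = 43025 - 1*911276280/793 = 43025 - 911276280/793 = -877157455/793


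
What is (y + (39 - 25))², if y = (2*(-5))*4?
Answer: 676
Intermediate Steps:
y = -40 (y = -10*4 = -40)
(y + (39 - 25))² = (-40 + (39 - 25))² = (-40 + 14)² = (-26)² = 676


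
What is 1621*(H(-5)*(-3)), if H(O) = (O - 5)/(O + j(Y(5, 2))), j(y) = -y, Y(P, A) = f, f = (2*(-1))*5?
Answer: 9726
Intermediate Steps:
f = -10 (f = -2*5 = -10)
Y(P, A) = -10
H(O) = (-5 + O)/(10 + O) (H(O) = (O - 5)/(O - 1*(-10)) = (-5 + O)/(O + 10) = (-5 + O)/(10 + O))
1621*(H(-5)*(-3)) = 1621*(((-5 - 5)/(10 - 5))*(-3)) = 1621*((-10/5)*(-3)) = 1621*(((1/5)*(-10))*(-3)) = 1621*(-2*(-3)) = 1621*6 = 9726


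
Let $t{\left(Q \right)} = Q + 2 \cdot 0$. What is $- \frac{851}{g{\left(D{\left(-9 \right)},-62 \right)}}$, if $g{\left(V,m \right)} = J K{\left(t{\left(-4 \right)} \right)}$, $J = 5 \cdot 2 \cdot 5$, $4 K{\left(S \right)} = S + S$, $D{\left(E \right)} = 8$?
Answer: $\frac{851}{100} \approx 8.51$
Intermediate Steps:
$t{\left(Q \right)} = Q$ ($t{\left(Q \right)} = Q + 0 = Q$)
$K{\left(S \right)} = \frac{S}{2}$ ($K{\left(S \right)} = \frac{S + S}{4} = \frac{2 S}{4} = \frac{S}{2}$)
$J = 50$ ($J = 10 \cdot 5 = 50$)
$g{\left(V,m \right)} = -100$ ($g{\left(V,m \right)} = 50 \cdot \frac{1}{2} \left(-4\right) = 50 \left(-2\right) = -100$)
$- \frac{851}{g{\left(D{\left(-9 \right)},-62 \right)}} = - \frac{851}{-100} = \left(-851\right) \left(- \frac{1}{100}\right) = \frac{851}{100}$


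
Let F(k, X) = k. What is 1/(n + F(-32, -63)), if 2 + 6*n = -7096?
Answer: -1/1215 ≈ -0.00082305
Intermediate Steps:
n = -1183 (n = -1/3 + (1/6)*(-7096) = -1/3 - 3548/3 = -1183)
1/(n + F(-32, -63)) = 1/(-1183 - 32) = 1/(-1215) = -1/1215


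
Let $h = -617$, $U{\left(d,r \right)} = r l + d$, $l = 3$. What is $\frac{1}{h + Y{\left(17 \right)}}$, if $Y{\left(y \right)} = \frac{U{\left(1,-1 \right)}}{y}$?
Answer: $- \frac{17}{10491} \approx -0.0016204$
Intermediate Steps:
$U{\left(d,r \right)} = d + 3 r$ ($U{\left(d,r \right)} = r 3 + d = 3 r + d = d + 3 r$)
$Y{\left(y \right)} = - \frac{2}{y}$ ($Y{\left(y \right)} = \frac{1 + 3 \left(-1\right)}{y} = \frac{1 - 3}{y} = - \frac{2}{y}$)
$\frac{1}{h + Y{\left(17 \right)}} = \frac{1}{-617 - \frac{2}{17}} = \frac{1}{- \frac{10491}{17}} = - \frac{17}{10491}$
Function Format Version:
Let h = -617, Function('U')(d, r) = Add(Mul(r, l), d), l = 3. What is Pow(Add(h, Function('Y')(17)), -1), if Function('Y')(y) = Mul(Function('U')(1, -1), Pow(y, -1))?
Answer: Rational(-17, 10491) ≈ -0.0016204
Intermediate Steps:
Function('U')(d, r) = Add(d, Mul(3, r)) (Function('U')(d, r) = Add(Mul(r, 3), d) = Add(Mul(3, r), d) = Add(d, Mul(3, r)))
Function('Y')(y) = Mul(-2, Pow(y, -1)) (Function('Y')(y) = Mul(Add(1, Mul(3, -1)), Pow(y, -1)) = Mul(Add(1, -3), Pow(y, -1)) = Mul(-2, Pow(y, -1)))
Pow(Add(h, Function('Y')(17)), -1) = Pow(Add(-617, Mul(-2, Pow(17, -1))), -1) = Pow(Add(-617, Mul(-2, Rational(1, 17))), -1) = Pow(Add(-617, Rational(-2, 17)), -1) = Pow(Rational(-10491, 17), -1) = Rational(-17, 10491)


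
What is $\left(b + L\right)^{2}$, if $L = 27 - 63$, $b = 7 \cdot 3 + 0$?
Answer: $225$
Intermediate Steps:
$b = 21$ ($b = 21 + 0 = 21$)
$L = -36$ ($L = 27 - 63 = -36$)
$\left(b + L\right)^{2} = \left(21 - 36\right)^{2} = \left(-15\right)^{2} = 225$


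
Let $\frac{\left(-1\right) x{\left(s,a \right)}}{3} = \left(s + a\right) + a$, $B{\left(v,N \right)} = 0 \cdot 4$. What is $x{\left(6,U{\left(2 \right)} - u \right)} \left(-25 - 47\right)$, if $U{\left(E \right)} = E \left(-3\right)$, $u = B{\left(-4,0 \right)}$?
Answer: $-1296$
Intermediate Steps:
$B{\left(v,N \right)} = 0$
$u = 0$
$U{\left(E \right)} = - 3 E$
$x{\left(s,a \right)} = - 6 a - 3 s$ ($x{\left(s,a \right)} = - 3 \left(\left(s + a\right) + a\right) = - 3 \left(\left(a + s\right) + a\right) = - 3 \left(s + 2 a\right) = - 6 a - 3 s$)
$x{\left(6,U{\left(2 \right)} - u \right)} \left(-25 - 47\right) = \left(- 6 \left(\left(-3\right) 2 - 0\right) - 18\right) \left(-25 - 47\right) = \left(- 6 \left(-6 + 0\right) - 18\right) \left(-72\right) = \left(\left(-6\right) \left(-6\right) - 18\right) \left(-72\right) = \left(36 - 18\right) \left(-72\right) = 18 \left(-72\right) = -1296$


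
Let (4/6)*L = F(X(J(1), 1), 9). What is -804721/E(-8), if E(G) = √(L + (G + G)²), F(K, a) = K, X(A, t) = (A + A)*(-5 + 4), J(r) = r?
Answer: -804721*√253/253 ≈ -50592.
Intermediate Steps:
X(A, t) = -2*A (X(A, t) = (2*A)*(-1) = -2*A)
L = -3 (L = 3*(-2*1)/2 = (3/2)*(-2) = -3)
E(G) = √(-3 + 4*G²) (E(G) = √(-3 + (G + G)²) = √(-3 + (2*G)²) = √(-3 + 4*G²))
-804721/E(-8) = -804721/√(-3 + 4*(-8)²) = -804721/√(-3 + 4*64) = -804721/√(-3 + 256) = -804721*√253/253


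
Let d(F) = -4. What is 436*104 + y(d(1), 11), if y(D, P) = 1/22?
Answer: 997569/22 ≈ 45344.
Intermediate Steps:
y(D, P) = 1/22
436*104 + y(d(1), 11) = 436*104 + 1/22 = 45344 + 1/22 = 997569/22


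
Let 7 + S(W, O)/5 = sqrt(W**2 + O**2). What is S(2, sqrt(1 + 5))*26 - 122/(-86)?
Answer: -39069/43 + 130*sqrt(10) ≈ -497.49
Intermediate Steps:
S(W, O) = -35 + 5*sqrt(O**2 + W**2) (S(W, O) = -35 + 5*sqrt(W**2 + O**2) = -35 + 5*sqrt(O**2 + W**2))
S(2, sqrt(1 + 5))*26 - 122/(-86) = (-35 + 5*sqrt((sqrt(1 + 5))**2 + 2**2))*26 - 122/(-86) = (-35 + 5*sqrt((sqrt(6))**2 + 4))*26 - 122*(-1/86) = (-35 + 5*sqrt(6 + 4))*26 + 61/43 = (-35 + 5*sqrt(10))*26 + 61/43 = (-910 + 130*sqrt(10)) + 61/43 = -39069/43 + 130*sqrt(10)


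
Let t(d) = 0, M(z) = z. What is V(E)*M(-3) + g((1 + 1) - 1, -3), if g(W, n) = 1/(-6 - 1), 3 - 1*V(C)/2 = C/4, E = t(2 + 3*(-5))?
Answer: -127/7 ≈ -18.143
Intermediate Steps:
E = 0
V(C) = 6 - C/2 (V(C) = 6 - 2*C/4 = 6 - C/2)
g(W, n) = -1/7 (g(W, n) = 1/(-7) = -1/7)
V(E)*M(-3) + g((1 + 1) - 1, -3) = (6 - 1/2*0)*(-3) - 1/7 = (6 + 0)*(-3) - 1/7 = 6*(-3) - 1/7 = -18 - 1/7 = -127/7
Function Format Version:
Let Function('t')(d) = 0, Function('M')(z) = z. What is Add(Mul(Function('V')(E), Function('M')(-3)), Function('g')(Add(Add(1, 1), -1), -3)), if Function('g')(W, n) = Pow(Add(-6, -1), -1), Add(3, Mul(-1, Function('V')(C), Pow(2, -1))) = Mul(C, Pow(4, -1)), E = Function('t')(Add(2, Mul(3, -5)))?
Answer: Rational(-127, 7) ≈ -18.143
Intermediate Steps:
E = 0
Function('V')(C) = Add(6, Mul(Rational(-1, 2), C)) (Function('V')(C) = Add(6, Mul(-2, Mul(C, Pow(4, -1)))) = Add(6, Mul(-2, Mul(C, Rational(1, 4)))) = Add(6, Mul(-2, Mul(Rational(1, 4), C))) = Add(6, Mul(Rational(-1, 2), C)))
Function('g')(W, n) = Rational(-1, 7) (Function('g')(W, n) = Pow(-7, -1) = Rational(-1, 7))
Add(Mul(Function('V')(E), Function('M')(-3)), Function('g')(Add(Add(1, 1), -1), -3)) = Add(Mul(Add(6, Mul(Rational(-1, 2), 0)), -3), Rational(-1, 7)) = Add(Mul(Add(6, 0), -3), Rational(-1, 7)) = Add(Mul(6, -3), Rational(-1, 7)) = Add(-18, Rational(-1, 7)) = Rational(-127, 7)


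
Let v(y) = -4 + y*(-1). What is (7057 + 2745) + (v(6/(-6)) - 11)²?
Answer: 9998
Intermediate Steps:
v(y) = -4 - y
(7057 + 2745) + (v(6/(-6)) - 11)² = (7057 + 2745) + ((-4 - 6/(-6)) - 11)² = 9802 + ((-4 - 6*(-1)/6) - 11)² = 9802 + ((-4 - 1*(-1)) - 11)² = 9802 + ((-4 + 1) - 11)² = 9802 + (-3 - 11)² = 9802 + (-14)² = 9802 + 196 = 9998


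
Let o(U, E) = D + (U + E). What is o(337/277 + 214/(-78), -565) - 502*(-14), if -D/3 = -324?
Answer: 80303809/10803 ≈ 7433.5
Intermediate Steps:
D = 972 (D = -3*(-324) = 972)
o(U, E) = 972 + E + U (o(U, E) = 972 + (U + E) = 972 + (E + U) = 972 + E + U)
o(337/277 + 214/(-78), -565) - 502*(-14) = (972 - 565 + (337/277 + 214/(-78))) - 502*(-14) = (972 - 565 + (337*(1/277) + 214*(-1/78))) - 1*(-7028) = (972 - 565 + (337/277 - 107/39)) + 7028 = (972 - 565 - 16496/10803) + 7028 = 4380325/10803 + 7028 = 80303809/10803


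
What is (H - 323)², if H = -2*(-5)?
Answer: 97969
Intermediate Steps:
H = 10
(H - 323)² = (10 - 323)² = (-313)² = 97969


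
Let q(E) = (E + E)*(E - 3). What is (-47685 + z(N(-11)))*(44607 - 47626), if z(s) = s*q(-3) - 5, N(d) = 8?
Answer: 143106638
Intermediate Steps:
q(E) = 2*E*(-3 + E) (q(E) = (2*E)*(-3 + E) = 2*E*(-3 + E))
z(s) = -5 + 36*s (z(s) = s*(2*(-3)*(-3 - 3)) - 5 = s*(2*(-3)*(-6)) - 5 = s*36 - 5 = 36*s - 5 = -5 + 36*s)
(-47685 + z(N(-11)))*(44607 - 47626) = (-47685 + (-5 + 36*8))*(44607 - 47626) = (-47685 + (-5 + 288))*(-3019) = (-47685 + 283)*(-3019) = -47402*(-3019) = 143106638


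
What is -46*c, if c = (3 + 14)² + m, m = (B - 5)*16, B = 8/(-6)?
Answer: -25898/3 ≈ -8632.7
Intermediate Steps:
B = -4/3 (B = 8*(-⅙) = -4/3 ≈ -1.3333)
m = -304/3 (m = (-4/3 - 5)*16 = -19/3*16 = -304/3 ≈ -101.33)
c = 563/3 (c = (3 + 14)² - 304/3 = 17² - 304/3 = 289 - 304/3 = 563/3 ≈ 187.67)
-46*c = -46*563/3 = -25898/3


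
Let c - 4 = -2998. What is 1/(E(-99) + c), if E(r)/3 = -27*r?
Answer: 1/5025 ≈ 0.00019901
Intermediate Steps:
E(r) = -81*r (E(r) = 3*(-27*r) = -81*r)
c = -2994 (c = 4 - 2998 = -2994)
1/(E(-99) + c) = 1/(-81*(-99) - 2994) = 1/(8019 - 2994) = 1/5025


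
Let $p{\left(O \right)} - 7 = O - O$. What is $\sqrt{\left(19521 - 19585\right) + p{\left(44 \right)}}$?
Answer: $i \sqrt{57} \approx 7.5498 i$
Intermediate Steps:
$p{\left(O \right)} = 7$ ($p{\left(O \right)} = 7 + \left(O - O\right) = 7 + 0 = 7$)
$\sqrt{\left(19521 - 19585\right) + p{\left(44 \right)}} = \sqrt{\left(19521 - 19585\right) + 7} = \sqrt{-64 + 7} = \sqrt{-57} = i \sqrt{57}$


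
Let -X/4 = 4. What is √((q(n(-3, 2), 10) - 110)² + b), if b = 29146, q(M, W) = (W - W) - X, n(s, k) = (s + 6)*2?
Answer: √37982 ≈ 194.89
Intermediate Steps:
X = -16 (X = -4*4 = -16)
n(s, k) = 12 + 2*s (n(s, k) = (6 + s)*2 = 12 + 2*s)
q(M, W) = 16 (q(M, W) = (W - W) - 1*(-16) = 0 + 16 = 16)
√((q(n(-3, 2), 10) - 110)² + b) = √((16 - 110)² + 29146) = √((-94)² + 29146) = √(8836 + 29146) = √37982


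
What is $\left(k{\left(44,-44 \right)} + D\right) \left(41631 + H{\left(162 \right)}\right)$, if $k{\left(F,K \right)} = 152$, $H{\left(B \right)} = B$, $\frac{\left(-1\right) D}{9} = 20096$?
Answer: $-7552496616$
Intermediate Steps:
$D = -180864$ ($D = \left(-9\right) 20096 = -180864$)
$\left(k{\left(44,-44 \right)} + D\right) \left(41631 + H{\left(162 \right)}\right) = \left(152 - 180864\right) \left(41631 + 162\right) = \left(-180712\right) 41793 = -7552496616$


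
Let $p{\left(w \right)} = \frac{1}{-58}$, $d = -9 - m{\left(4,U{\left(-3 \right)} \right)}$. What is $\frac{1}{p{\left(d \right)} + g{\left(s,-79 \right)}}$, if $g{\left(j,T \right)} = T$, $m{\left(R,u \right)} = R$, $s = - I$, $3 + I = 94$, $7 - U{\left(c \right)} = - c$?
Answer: $- \frac{58}{4583} \approx -0.012655$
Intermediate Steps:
$U{\left(c \right)} = 7 + c$ ($U{\left(c \right)} = 7 - - c = 7 + c$)
$I = 91$ ($I = -3 + 94 = 91$)
$s = -91$ ($s = \left(-1\right) 91 = -91$)
$d = -13$ ($d = -9 - 4 = -13$)
$p{\left(w \right)} = - \frac{1}{58}$
$\frac{1}{p{\left(d \right)} + g{\left(s,-79 \right)}} = \frac{1}{- \frac{1}{58} - 79} = \frac{1}{- \frac{4583}{58}} = - \frac{58}{4583}$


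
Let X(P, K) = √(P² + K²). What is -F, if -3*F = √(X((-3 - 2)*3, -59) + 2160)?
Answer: √(2160 + √3706)/3 ≈ 15.709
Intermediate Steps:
X(P, K) = √(K² + P²)
F = -√(2160 + √3706)/3 (F = -√(√((-59)² + ((-3 - 2)*3)²) + 2160)/3 = -√(√(3481 + (-5*3)²) + 2160)/3 = -√(√(3481 + (-15)²) + 2160)/3 = -√(√(3481 + 225) + 2160)/3 = -√(√3706 + 2160)/3 = -√(2160 + √3706)/3 ≈ -15.709)
-F = -(-1)*√(2160 + √3706)/3 = √(2160 + √3706)/3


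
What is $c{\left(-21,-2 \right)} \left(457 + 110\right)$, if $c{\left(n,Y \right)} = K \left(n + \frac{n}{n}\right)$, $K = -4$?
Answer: $45360$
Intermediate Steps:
$c{\left(n,Y \right)} = -4 - 4 n$ ($c{\left(n,Y \right)} = - 4 \left(n + \frac{n}{n}\right) = - 4 \left(n + 1\right) = - 4 \left(1 + n\right) = -4 - 4 n$)
$c{\left(-21,-2 \right)} \left(457 + 110\right) = \left(-4 - -84\right) \left(457 + 110\right) = \left(-4 + 84\right) 567 = 80 \cdot 567 = 45360$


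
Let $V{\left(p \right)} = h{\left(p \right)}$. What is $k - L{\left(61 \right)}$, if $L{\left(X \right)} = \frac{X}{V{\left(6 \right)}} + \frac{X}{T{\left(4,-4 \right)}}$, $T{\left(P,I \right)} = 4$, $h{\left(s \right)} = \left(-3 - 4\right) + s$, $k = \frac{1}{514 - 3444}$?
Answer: $\frac{268093}{5860} \approx 45.75$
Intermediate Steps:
$k = - \frac{1}{2930}$ ($k = \frac{1}{-2930} = - \frac{1}{2930} \approx -0.0003413$)
$h{\left(s \right)} = -7 + s$
$V{\left(p \right)} = -7 + p$
$L{\left(X \right)} = - \frac{3 X}{4}$ ($L{\left(X \right)} = \frac{X}{-7 + 6} + \frac{X}{4} = \frac{X}{-1} + X \frac{1}{4} = X \left(-1\right) + \frac{X}{4} = - X + \frac{X}{4} = - \frac{3 X}{4}$)
$k - L{\left(61 \right)} = - \frac{1}{2930} - \left(- \frac{3}{4}\right) 61 = - \frac{1}{2930} - - \frac{183}{4} = - \frac{1}{2930} + \frac{183}{4} = \frac{268093}{5860}$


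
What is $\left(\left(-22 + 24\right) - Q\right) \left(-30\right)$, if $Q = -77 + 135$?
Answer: $1680$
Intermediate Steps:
$Q = 58$
$\left(\left(-22 + 24\right) - Q\right) \left(-30\right) = \left(\left(-22 + 24\right) - 58\right) \left(-30\right) = \left(2 - 58\right) \left(-30\right) = \left(-56\right) \left(-30\right) = 1680$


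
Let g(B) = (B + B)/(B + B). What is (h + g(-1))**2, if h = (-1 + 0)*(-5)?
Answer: 36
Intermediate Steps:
g(B) = 1 (g(B) = (2*B)/((2*B)) = (2*B)*(1/(2*B)) = 1)
h = 5 (h = -1*(-5) = 5)
(h + g(-1))**2 = (5 + 1)**2 = 6**2 = 36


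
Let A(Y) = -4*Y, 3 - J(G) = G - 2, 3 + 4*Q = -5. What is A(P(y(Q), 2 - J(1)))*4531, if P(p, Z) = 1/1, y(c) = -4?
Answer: -18124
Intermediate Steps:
Q = -2 (Q = -¾ + (¼)*(-5) = -¾ - 5/4 = -2)
J(G) = 5 - G (J(G) = 3 - (G - 2) = 3 - (-2 + G) = 3 + (2 - G) = 5 - G)
P(p, Z) = 1 (P(p, Z) = 1*1 = 1)
A(P(y(Q), 2 - J(1)))*4531 = -4*1*4531 = -4*4531 = -18124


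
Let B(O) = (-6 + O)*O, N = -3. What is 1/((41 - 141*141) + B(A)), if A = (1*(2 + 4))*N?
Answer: -1/19408 ≈ -5.1525e-5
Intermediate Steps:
A = -18 (A = (1*(2 + 4))*(-3) = (1*6)*(-3) = 6*(-3) = -18)
B(O) = O*(-6 + O)
1/((41 - 141*141) + B(A)) = 1/((41 - 141*141) - 18*(-6 - 18)) = 1/((41 - 19881) - 18*(-24)) = 1/(-19840 + 432) = 1/(-19408) = -1/19408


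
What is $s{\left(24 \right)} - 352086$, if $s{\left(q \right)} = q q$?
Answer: $-351510$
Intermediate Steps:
$s{\left(q \right)} = q^{2}$
$s{\left(24 \right)} - 352086 = 24^{2} - 352086 = 576 - 352086 = -351510$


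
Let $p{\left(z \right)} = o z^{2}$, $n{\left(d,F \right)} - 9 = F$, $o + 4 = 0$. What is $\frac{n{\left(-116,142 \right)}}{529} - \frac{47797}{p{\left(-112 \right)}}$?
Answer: $\frac{32861189}{26543104} \approx 1.238$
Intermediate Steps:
$o = -4$ ($o = -4 + 0 = -4$)
$n{\left(d,F \right)} = 9 + F$
$p{\left(z \right)} = - 4 z^{2}$
$\frac{n{\left(-116,142 \right)}}{529} - \frac{47797}{p{\left(-112 \right)}} = \frac{9 + 142}{529} - \frac{47797}{\left(-4\right) \left(-112\right)^{2}} = 151 \cdot \frac{1}{529} - \frac{47797}{\left(-4\right) 12544} = \frac{151}{529} - \frac{47797}{-50176} = \frac{151}{529} - - \frac{47797}{50176} = \frac{151}{529} + \frac{47797}{50176} = \frac{32861189}{26543104}$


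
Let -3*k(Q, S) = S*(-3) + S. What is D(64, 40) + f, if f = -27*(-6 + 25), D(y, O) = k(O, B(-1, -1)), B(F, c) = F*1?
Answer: -1541/3 ≈ -513.67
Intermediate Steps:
B(F, c) = F
k(Q, S) = 2*S/3 (k(Q, S) = -(S*(-3) + S)/3 = -(-3*S + S)/3 = -(-2)*S/3 = 2*S/3)
D(y, O) = -2/3 (D(y, O) = (2/3)*(-1) = -2/3)
f = -513 (f = -27*19 = -513)
D(64, 40) + f = -2/3 - 513 = -1541/3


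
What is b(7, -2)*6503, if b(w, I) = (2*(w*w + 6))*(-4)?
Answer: -2861320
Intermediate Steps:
b(w, I) = -48 - 8*w² (b(w, I) = (2*(w² + 6))*(-4) = (2*(6 + w²))*(-4) = (12 + 2*w²)*(-4) = -48 - 8*w²)
b(7, -2)*6503 = (-48 - 8*7²)*6503 = (-48 - 8*49)*6503 = (-48 - 392)*6503 = -440*6503 = -2861320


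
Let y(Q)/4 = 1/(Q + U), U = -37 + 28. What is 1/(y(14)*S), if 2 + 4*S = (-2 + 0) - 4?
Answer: -5/8 ≈ -0.62500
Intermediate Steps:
U = -9
S = -2 (S = -½ + ((-2 + 0) - 4)/4 = -½ + (-2 - 4)/4 = -½ + (¼)*(-6) = -½ - 3/2 = -2)
y(Q) = 4/(-9 + Q) (y(Q) = 4/(Q - 9) = 4/(-9 + Q))
1/(y(14)*S) = 1/((4/(-9 + 14))*(-2)) = 1/((4/5)*(-2)) = 1/((4*(⅕))*(-2)) = 1/((⅘)*(-2)) = 1/(-8/5) = -5/8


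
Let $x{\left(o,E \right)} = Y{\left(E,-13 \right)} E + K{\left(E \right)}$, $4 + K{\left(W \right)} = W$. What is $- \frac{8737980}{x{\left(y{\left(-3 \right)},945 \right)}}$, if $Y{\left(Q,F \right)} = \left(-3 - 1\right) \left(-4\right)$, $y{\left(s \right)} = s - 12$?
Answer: $- \frac{8737980}{16061} \approx -544.05$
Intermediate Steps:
$K{\left(W \right)} = -4 + W$
$y{\left(s \right)} = -12 + s$
$Y{\left(Q,F \right)} = 16$ ($Y{\left(Q,F \right)} = \left(-4\right) \left(-4\right) = 16$)
$x{\left(o,E \right)} = -4 + 17 E$ ($x{\left(o,E \right)} = 16 E + \left(-4 + E\right) = -4 + 17 E$)
$- \frac{8737980}{x{\left(y{\left(-3 \right)},945 \right)}} = - \frac{8737980}{-4 + 17 \cdot 945} = - \frac{8737980}{-4 + 16065} = - \frac{8737980}{16061}$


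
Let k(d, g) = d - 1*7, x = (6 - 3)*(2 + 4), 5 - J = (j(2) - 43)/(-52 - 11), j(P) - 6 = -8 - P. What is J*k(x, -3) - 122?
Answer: -4738/63 ≈ -75.206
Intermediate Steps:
j(P) = -2 - P (j(P) = 6 + (-8 - P) = -2 - P)
J = 268/63 (J = 5 - ((-2 - 1*2) - 43)/(-52 - 11) = 5 - ((-2 - 2) - 43)/(-63) = 5 - (-4 - 43)*(-1)/63 = 5 - (-47)*(-1)/63 = 5 - 1*47/63 = 5 - 47/63 = 268/63 ≈ 4.2540)
x = 18 (x = 3*6 = 18)
k(d, g) = -7 + d (k(d, g) = d - 7 = -7 + d)
J*k(x, -3) - 122 = 268*(-7 + 18)/63 - 122 = (268/63)*11 - 122 = 2948/63 - 122 = -4738/63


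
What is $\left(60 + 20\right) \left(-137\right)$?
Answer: $-10960$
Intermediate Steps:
$\left(60 + 20\right) \left(-137\right) = 80 \left(-137\right) = -10960$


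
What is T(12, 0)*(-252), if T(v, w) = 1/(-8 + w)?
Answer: 63/2 ≈ 31.500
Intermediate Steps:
T(12, 0)*(-252) = -252/(-8 + 0) = -252/(-8) = -⅛*(-252) = 63/2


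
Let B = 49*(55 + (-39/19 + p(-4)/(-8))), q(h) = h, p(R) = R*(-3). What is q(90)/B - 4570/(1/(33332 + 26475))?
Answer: -5236499369726/19159 ≈ -2.7332e+8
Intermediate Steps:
p(R) = -3*R
B = 95795/38 (B = 49*(55 + (-39/19 - 3*(-4)/(-8))) = 49*(55 + (-39*1/19 + 12*(-⅛))) = 49*(55 + (-39/19 - 3/2)) = 49*(55 - 135/38) = 49*(1955/38) = 95795/38 ≈ 2520.9)
q(90)/B - 4570/(1/(33332 + 26475)) = 90/(95795/38) - 4570/(1/(33332 + 26475)) = 90*(38/95795) - 4570/(1/59807) = 684/19159 - 4570/1/59807 = 684/19159 - 4570*59807 = 684/19159 - 273317990 = -5236499369726/19159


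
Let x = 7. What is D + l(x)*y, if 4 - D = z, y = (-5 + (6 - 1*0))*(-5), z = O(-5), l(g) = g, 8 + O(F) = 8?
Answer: -31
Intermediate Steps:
O(F) = 0 (O(F) = -8 + 8 = 0)
z = 0
y = -5 (y = (-5 + (6 + 0))*(-5) = (-5 + 6)*(-5) = 1*(-5) = -5)
D = 4 (D = 4 - 1*0 = 4 + 0 = 4)
D + l(x)*y = 4 + 7*(-5) = 4 - 35 = -31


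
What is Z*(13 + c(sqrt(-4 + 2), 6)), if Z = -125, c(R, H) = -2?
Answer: -1375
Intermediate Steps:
Z*(13 + c(sqrt(-4 + 2), 6)) = -125*(13 - 2) = -125*11 = -1375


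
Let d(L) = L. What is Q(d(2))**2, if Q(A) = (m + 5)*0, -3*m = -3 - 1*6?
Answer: 0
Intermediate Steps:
m = 3 (m = -(-3 - 1*6)/3 = -(-3 - 6)/3 = -1/3*(-9) = 3)
Q(A) = 0 (Q(A) = (3 + 5)*0 = 8*0 = 0)
Q(d(2))**2 = 0**2 = 0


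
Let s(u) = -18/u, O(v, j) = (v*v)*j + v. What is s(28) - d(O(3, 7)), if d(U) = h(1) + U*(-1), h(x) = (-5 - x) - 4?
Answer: 1055/14 ≈ 75.357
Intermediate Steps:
O(v, j) = v + j*v**2 (O(v, j) = v**2*j + v = j*v**2 + v = v + j*v**2)
h(x) = -9 - x
d(U) = -10 - U (d(U) = (-9 - 1*1) + U*(-1) = (-9 - 1) - U = -10 - U)
s(28) - d(O(3, 7)) = -18/28 - (-10 - 3*(1 + 7*3)) = -18*1/28 - (-10 - 3*(1 + 21)) = -9/14 - (-10 - 3*22) = -9/14 - (-10 - 1*66) = -9/14 - (-10 - 66) = -9/14 - 1*(-76) = -9/14 + 76 = 1055/14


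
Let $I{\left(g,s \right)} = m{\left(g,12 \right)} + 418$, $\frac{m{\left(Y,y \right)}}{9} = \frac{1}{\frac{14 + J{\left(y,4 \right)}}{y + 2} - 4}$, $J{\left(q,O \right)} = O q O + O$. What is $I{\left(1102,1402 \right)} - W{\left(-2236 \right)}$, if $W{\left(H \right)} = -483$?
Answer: $\frac{9920}{11} \approx 901.82$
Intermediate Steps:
$J{\left(q,O \right)} = O + q O^{2}$ ($J{\left(q,O \right)} = q O^{2} + O = O + q O^{2}$)
$m{\left(Y,y \right)} = \frac{9}{-4 + \frac{18 + 16 y}{2 + y}}$ ($m{\left(Y,y \right)} = \frac{9}{\frac{14 + 4 \left(1 + 4 y\right)}{y + 2} - 4} = \frac{9}{\frac{14 + \left(4 + 16 y\right)}{2 + y} - 4} = \frac{9}{\frac{18 + 16 y}{2 + y} - 4} = \frac{9}{-4 + \frac{18 + 16 y}{2 + y}}$)
$I{\left(g,s \right)} = \frac{4607}{11}$ ($I{\left(g,s \right)} = \frac{9 \left(2 + 12\right)}{2 \left(5 + 6 \cdot 12\right)} + 418 = \frac{9}{2} \frac{1}{5 + 72} \cdot 14 + 418 = \frac{9}{2} \cdot \frac{1}{77} \cdot 14 + 418 = \frac{9}{11} + 418 = \frac{4607}{11}$)
$I{\left(1102,1402 \right)} - W{\left(-2236 \right)} = \frac{4607}{11} - -483 = \frac{4607}{11} + 483 = \frac{9920}{11}$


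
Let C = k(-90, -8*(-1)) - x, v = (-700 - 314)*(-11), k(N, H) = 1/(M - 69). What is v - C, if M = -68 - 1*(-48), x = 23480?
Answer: 3082427/89 ≈ 34634.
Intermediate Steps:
M = -20 (M = -68 + 48 = -20)
k(N, H) = -1/89 (k(N, H) = 1/(-20 - 69) = 1/(-89) = -1/89)
v = 11154 (v = -1014*(-11) = 11154)
C = -2089721/89 (C = -1/89 - 1*23480 = -1/89 - 23480 = -2089721/89 ≈ -23480.)
v - C = 11154 - 1*(-2089721/89) = 11154 + 2089721/89 = 3082427/89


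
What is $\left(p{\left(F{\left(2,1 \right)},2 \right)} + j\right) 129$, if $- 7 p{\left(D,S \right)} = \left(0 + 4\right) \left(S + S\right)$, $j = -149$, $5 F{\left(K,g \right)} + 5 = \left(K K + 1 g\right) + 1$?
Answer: $- \frac{136611}{7} \approx -19516.0$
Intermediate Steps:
$F{\left(K,g \right)} = - \frac{4}{5} + \frac{g}{5} + \frac{K^{2}}{5}$ ($F{\left(K,g \right)} = -1 + \frac{\left(K K + 1 g\right) + 1}{5} = -1 + \frac{\left(K^{2} + g\right) + 1}{5} = -1 + \frac{\left(g + K^{2}\right) + 1}{5} = -1 + \frac{1 + g + K^{2}}{5} = -1 + \left(\frac{1}{5} + \frac{g}{5} + \frac{K^{2}}{5}\right) = - \frac{4}{5} + \frac{g}{5} + \frac{K^{2}}{5}$)
$p{\left(D,S \right)} = - \frac{8 S}{7}$ ($p{\left(D,S \right)} = - \frac{\left(0 + 4\right) \left(S + S\right)}{7} = - \frac{4 \cdot 2 S}{7} = - \frac{8 S}{7}$)
$\left(p{\left(F{\left(2,1 \right)},2 \right)} + j\right) 129 = \left(\left(- \frac{8}{7}\right) 2 - 149\right) 129 = \left(- \frac{16}{7} - 149\right) 129 = \left(- \frac{1059}{7}\right) 129 = - \frac{136611}{7}$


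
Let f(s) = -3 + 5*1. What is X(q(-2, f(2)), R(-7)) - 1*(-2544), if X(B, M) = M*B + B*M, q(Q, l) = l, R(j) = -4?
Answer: 2528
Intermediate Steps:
f(s) = 2 (f(s) = -3 + 5 = 2)
X(B, M) = 2*B*M (X(B, M) = B*M + B*M = 2*B*M)
X(q(-2, f(2)), R(-7)) - 1*(-2544) = 2*2*(-4) - 1*(-2544) = -16 + 2544 = 2528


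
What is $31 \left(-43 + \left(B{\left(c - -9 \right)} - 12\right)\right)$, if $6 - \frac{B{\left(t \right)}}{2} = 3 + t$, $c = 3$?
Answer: $-2263$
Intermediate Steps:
$B{\left(t \right)} = 6 - 2 t$ ($B{\left(t \right)} = 12 - 2 \left(3 + t\right) = 12 - \left(6 + 2 t\right) = 6 - 2 t$)
$31 \left(-43 + \left(B{\left(c - -9 \right)} - 12\right)\right) = 31 \left(-43 + \left(\left(6 - 2 \left(3 - -9\right)\right) - 12\right)\right) = 31 \left(-43 + \left(\left(6 - 2 \left(3 + 9\right)\right) - 12\right)\right) = 31 \left(-43 + \left(\left(6 - 24\right) - 12\right)\right) = 31 \left(-43 - 30\right) = 31 \left(-73\right) = -2263$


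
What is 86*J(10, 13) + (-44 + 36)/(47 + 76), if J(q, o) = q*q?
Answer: 1057792/123 ≈ 8599.9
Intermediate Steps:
J(q, o) = q²
86*J(10, 13) + (-44 + 36)/(47 + 76) = 86*10² + (-44 + 36)/(47 + 76) = 86*100 - 8/123 = 8600 - 8*1/123 = 8600 - 8/123 = 1057792/123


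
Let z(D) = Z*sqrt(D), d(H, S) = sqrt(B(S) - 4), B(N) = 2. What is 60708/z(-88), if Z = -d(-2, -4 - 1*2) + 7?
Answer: 15177*sqrt(22)/(11*(sqrt(2) + 7*I)) ≈ 179.45 - 888.24*I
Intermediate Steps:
d(H, S) = I*sqrt(2) (d(H, S) = sqrt(2 - 4) = sqrt(-2) = I*sqrt(2))
Z = 7 - I*sqrt(2) (Z = -I*sqrt(2) + 7 = 7 - I*sqrt(2) ≈ 7.0 - 1.4142*I)
z(D) = sqrt(D)*(7 - I*sqrt(2)) (z(D) = (7 - I*sqrt(2))*sqrt(D) = sqrt(D)*(7 - I*sqrt(2)))
60708/z(-88) = 60708/((sqrt(-88)*(7 - I*sqrt(2)))) = 60708/(((2*I*sqrt(22))*(7 - I*sqrt(2)))) = 60708/((2*I*sqrt(22)*(7 - I*sqrt(2)))) = 60708*(-I*sqrt(22)/(44*(7 - I*sqrt(2)))) = -15177*I*sqrt(22)/(11*(7 - I*sqrt(2)))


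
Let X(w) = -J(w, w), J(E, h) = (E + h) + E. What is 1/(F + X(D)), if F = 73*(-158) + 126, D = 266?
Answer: -1/12206 ≈ -8.1927e-5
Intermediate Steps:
J(E, h) = h + 2*E
F = -11408 (F = -11534 + 126 = -11408)
X(w) = -3*w (X(w) = -(w + 2*w) = -3*w)
1/(F + X(D)) = 1/(-11408 - 3*266) = 1/(-11408 - 798) = 1/(-12206) = -1/12206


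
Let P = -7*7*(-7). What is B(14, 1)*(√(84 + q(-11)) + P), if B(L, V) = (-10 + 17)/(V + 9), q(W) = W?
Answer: 2401/10 + 7*√73/10 ≈ 246.08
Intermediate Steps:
B(L, V) = 7/(9 + V)
P = 343 (P = -49*(-7) = 343)
B(14, 1)*(√(84 + q(-11)) + P) = (7/(9 + 1))*(√(84 - 11) + 343) = (7/10)*(√73 + 343) = (7*(⅒))*(343 + √73) = 7*(343 + √73)/10 = 2401/10 + 7*√73/10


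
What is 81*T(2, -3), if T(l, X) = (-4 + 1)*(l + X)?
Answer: 243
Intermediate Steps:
T(l, X) = -3*X - 3*l (T(l, X) = -3*(X + l) = -3*X - 3*l)
81*T(2, -3) = 81*(-3*(-3) - 3*2) = 81*(9 - 6) = 81*3 = 243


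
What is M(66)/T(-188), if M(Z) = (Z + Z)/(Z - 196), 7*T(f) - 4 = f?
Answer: 231/5980 ≈ 0.038629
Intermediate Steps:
T(f) = 4/7 + f/7
M(Z) = 2*Z/(-196 + Z) (M(Z) = (2*Z)/(-196 + Z) = 2*Z/(-196 + Z))
M(66)/T(-188) = (2*66/(-196 + 66))/(4/7 + (1/7)*(-188)) = (2*66/(-130))/(4/7 - 188/7) = (2*66*(-1/130))/(-184/7) = -66/65*(-7/184) = 231/5980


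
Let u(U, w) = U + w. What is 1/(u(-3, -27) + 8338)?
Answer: 1/8308 ≈ 0.00012037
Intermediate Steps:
1/(u(-3, -27) + 8338) = 1/((-3 - 27) + 8338) = 1/(-30 + 8338) = 1/8308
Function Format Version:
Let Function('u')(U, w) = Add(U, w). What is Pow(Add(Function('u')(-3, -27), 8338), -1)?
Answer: Rational(1, 8308) ≈ 0.00012037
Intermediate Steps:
Pow(Add(Function('u')(-3, -27), 8338), -1) = Pow(Add(Add(-3, -27), 8338), -1) = Pow(Add(-30, 8338), -1) = Pow(8308, -1) = Rational(1, 8308)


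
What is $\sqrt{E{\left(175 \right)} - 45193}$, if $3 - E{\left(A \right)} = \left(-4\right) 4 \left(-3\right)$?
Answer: $i \sqrt{45238} \approx 212.69 i$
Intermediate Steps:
$E{\left(A \right)} = -45$ ($E{\left(A \right)} = 3 - \left(-4\right) 4 \left(-3\right) = 3 - \left(-16\right) \left(-3\right) = 3 - 48 = -45$)
$\sqrt{E{\left(175 \right)} - 45193} = \sqrt{-45 - 45193} = \sqrt{-45238} = i \sqrt{45238}$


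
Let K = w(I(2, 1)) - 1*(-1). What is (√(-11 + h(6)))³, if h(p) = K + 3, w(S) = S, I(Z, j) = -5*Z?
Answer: -17*I*√17 ≈ -70.093*I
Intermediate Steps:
K = -9 (K = -5*2 - 1*(-1) = -10 + 1 = -9)
h(p) = -6 (h(p) = -9 + 3 = -6)
(√(-11 + h(6)))³ = (√(-11 - 6))³ = (√(-17))³ = (I*√17)³ = -17*I*√17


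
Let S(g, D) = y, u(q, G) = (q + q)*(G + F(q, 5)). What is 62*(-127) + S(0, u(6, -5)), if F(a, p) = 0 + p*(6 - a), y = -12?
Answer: -7886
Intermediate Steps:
F(a, p) = p*(6 - a)
u(q, G) = 2*q*(30 + G - 5*q) (u(q, G) = (q + q)*(G + 5*(6 - q)) = (2*q)*(G + (30 - 5*q)) = (2*q)*(30 + G - 5*q) = 2*q*(30 + G - 5*q))
S(g, D) = -12
62*(-127) + S(0, u(6, -5)) = 62*(-127) - 12 = -7874 - 12 = -7886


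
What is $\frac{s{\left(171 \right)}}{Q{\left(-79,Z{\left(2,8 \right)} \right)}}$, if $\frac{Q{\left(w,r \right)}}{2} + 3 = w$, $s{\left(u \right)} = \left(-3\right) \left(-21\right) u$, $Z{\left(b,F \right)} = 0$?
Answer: $- \frac{10773}{164} \approx -65.689$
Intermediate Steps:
$s{\left(u \right)} = 63 u$
$Q{\left(w,r \right)} = -6 + 2 w$
$\frac{s{\left(171 \right)}}{Q{\left(-79,Z{\left(2,8 \right)} \right)}} = \frac{63 \cdot 171}{-6 + 2 \left(-79\right)} = \frac{10773}{-6 - 158} = \frac{10773}{-164} = 10773 \left(- \frac{1}{164}\right) = - \frac{10773}{164}$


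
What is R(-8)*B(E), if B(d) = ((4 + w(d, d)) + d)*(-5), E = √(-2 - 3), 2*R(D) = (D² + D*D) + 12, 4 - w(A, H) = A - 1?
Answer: -3150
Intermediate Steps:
w(A, H) = 5 - A (w(A, H) = 4 - (A - 1) = 4 - (-1 + A) = 4 + (1 - A) = 5 - A)
R(D) = 6 + D² (R(D) = ((D² + D*D) + 12)/2 = ((D² + D²) + 12)/2 = (2*D² + 12)/2 = (12 + 2*D²)/2 = 6 + D²)
E = I*√5 (E = √(-5) = I*√5 ≈ 2.2361*I)
B(d) = -45 (B(d) = ((4 + (5 - d)) + d)*(-5) = ((9 - d) + d)*(-5) = 9*(-5) = -45)
R(-8)*B(E) = (6 + (-8)²)*(-45) = (6 + 64)*(-45) = 70*(-45) = -3150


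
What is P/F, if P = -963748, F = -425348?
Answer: 240937/106337 ≈ 2.2658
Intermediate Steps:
P/F = -963748/(-425348) = -963748*(-1/425348) = 240937/106337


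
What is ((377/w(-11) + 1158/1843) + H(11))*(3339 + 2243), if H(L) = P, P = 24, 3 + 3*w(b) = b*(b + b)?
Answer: 72190013226/440477 ≈ 1.6389e+5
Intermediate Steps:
w(b) = -1 + 2*b**2/3 (w(b) = -1 + (b*(b + b))/3 = -1 + (b*(2*b))/3 = -1 + (2*b**2)/3 = -1 + 2*b**2/3)
H(L) = 24
((377/w(-11) + 1158/1843) + H(11))*(3339 + 2243) = ((377/(-1 + (2/3)*(-11)**2) + 1158/1843) + 24)*(3339 + 2243) = ((377/(-1 + (2/3)*121) + 1158*(1/1843)) + 24)*5582 = ((377/(-1 + 242/3) + 1158/1843) + 24)*5582 = ((377/(239/3) + 1158/1843) + 24)*5582 = ((377*(3/239) + 1158/1843) + 24)*5582 = ((1131/239 + 1158/1843) + 24)*5582 = (2361195/440477 + 24)*5582 = (12932643/440477)*5582 = 72190013226/440477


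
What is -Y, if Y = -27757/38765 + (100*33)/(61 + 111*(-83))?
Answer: 8680831/8063120 ≈ 1.0766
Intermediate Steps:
Y = -8680831/8063120 (Y = -27757*1/38765 + 3300/(61 - 9213) = -27757/38765 + 3300/(-9152) = -27757/38765 + 3300*(-1/9152) = -27757/38765 - 75/208 = -8680831/8063120 ≈ -1.0766)
-Y = -1*(-8680831/8063120) = 8680831/8063120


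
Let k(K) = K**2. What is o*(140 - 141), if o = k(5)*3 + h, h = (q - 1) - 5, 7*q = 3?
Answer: -486/7 ≈ -69.429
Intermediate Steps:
q = 3/7 (q = (1/7)*3 = 3/7 ≈ 0.42857)
h = -39/7 (h = (3/7 - 1) - 5 = -4/7 - 5 = -39/7 ≈ -5.5714)
o = 486/7 (o = 5**2*3 - 39/7 = 25*3 - 39/7 = 75 - 39/7 = 486/7 ≈ 69.429)
o*(140 - 141) = 486*(140 - 141)/7 = (486/7)*(-1) = -486/7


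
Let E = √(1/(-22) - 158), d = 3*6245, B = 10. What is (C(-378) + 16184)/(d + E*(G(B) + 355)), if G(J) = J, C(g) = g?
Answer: 62045324/77954555 - 164834*I*√76494/233863665 ≈ 0.79592 - 0.19494*I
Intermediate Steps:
d = 18735
E = I*√76494/22 (E = √(-1/22 - 158) = √(-3477/22) = I*√76494/22 ≈ 12.572*I)
(C(-378) + 16184)/(d + E*(G(B) + 355)) = (-378 + 16184)/(18735 + (I*√76494/22)*(10 + 355)) = 15806/(18735 + (I*√76494/22)*365) = 15806/(18735 + 365*I*√76494/22)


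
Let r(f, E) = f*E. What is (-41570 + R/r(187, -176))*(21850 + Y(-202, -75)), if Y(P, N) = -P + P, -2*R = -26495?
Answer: -29894407161875/32912 ≈ -9.0831e+8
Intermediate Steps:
R = 26495/2 (R = -½*(-26495) = 26495/2 ≈ 13248.)
r(f, E) = E*f
Y(P, N) = 0
(-41570 + R/r(187, -176))*(21850 + Y(-202, -75)) = (-41570 + 26495/(2*((-176*187))))*(21850 + 0) = (-41570 + (26495/2)/(-32912))*21850 = (-41570 + (26495/2)*(-1/32912))*21850 = (-41570 - 26495/65824)*21850 = -2736330175/65824*21850 = -29894407161875/32912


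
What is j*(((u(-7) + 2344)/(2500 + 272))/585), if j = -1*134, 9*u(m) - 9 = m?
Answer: -9179/47385 ≈ -0.19371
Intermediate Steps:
u(m) = 1 + m/9
j = -134
j*(((u(-7) + 2344)/(2500 + 272))/585) = -134*((1 + (1/9)*(-7)) + 2344)/(2500 + 272)/585 = -134*((1 - 7/9) + 2344)/2772/585 = -134*(2/9 + 2344)*(1/2772)/585 = -134*(21098/9)*(1/2772)/585 = -9179/(81*585) = -134*137/94770 = -9179/47385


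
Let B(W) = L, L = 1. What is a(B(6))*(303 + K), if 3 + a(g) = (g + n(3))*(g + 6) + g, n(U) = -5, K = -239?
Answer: -1920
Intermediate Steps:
B(W) = 1
a(g) = -3 + g + (-5 + g)*(6 + g) (a(g) = -3 + ((g - 5)*(g + 6) + g) = -3 + ((-5 + g)*(6 + g) + g) = -3 + (g + (-5 + g)*(6 + g)) = -3 + g + (-5 + g)*(6 + g))
a(B(6))*(303 + K) = (-33 + 1² + 2*1)*(303 - 239) = (-33 + 1 + 2)*64 = -30*64 = -1920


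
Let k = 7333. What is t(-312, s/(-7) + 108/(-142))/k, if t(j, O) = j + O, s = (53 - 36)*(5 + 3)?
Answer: -165098/3644501 ≈ -0.045301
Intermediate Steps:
s = 136 (s = 17*8 = 136)
t(j, O) = O + j
t(-312, s/(-7) + 108/(-142))/k = ((136/(-7) + 108/(-142)) - 312)/7333 = ((136*(-1/7) + 108*(-1/142)) - 312)*(1/7333) = ((-136/7 - 54/71) - 312)*(1/7333) = (-10034/497 - 312)*(1/7333) = -165098/497*1/7333 = -165098/3644501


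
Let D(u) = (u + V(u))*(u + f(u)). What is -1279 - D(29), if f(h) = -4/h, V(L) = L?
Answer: -2953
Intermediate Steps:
D(u) = 2*u*(u - 4/u) (D(u) = (u + u)*(u - 4/u) = (2*u)*(u - 4/u) = 2*u*(u - 4/u))
-1279 - D(29) = -1279 - (-8 + 2*29²) = -1279 - (-8 + 2*841) = -1279 - (-8 + 1682) = -1279 - 1*1674 = -1279 - 1674 = -2953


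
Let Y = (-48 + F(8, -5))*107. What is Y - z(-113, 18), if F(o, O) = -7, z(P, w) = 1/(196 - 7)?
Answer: -1112266/189 ≈ -5885.0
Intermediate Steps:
z(P, w) = 1/189
Y = -5885 (Y = (-48 - 7)*107 = -55*107 = -5885)
Y - z(-113, 18) = -5885 - 1*1/189 = -5885 - 1/189 = -1112266/189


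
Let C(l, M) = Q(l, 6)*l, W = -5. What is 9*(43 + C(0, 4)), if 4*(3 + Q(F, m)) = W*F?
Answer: 387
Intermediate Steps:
Q(F, m) = -3 - 5*F/4 (Q(F, m) = -3 + (-5*F)/4 = -3 - 5*F/4)
C(l, M) = l*(-3 - 5*l/4) (C(l, M) = (-3 - 5*l/4)*l = l*(-3 - 5*l/4))
9*(43 + C(0, 4)) = 9*(43 + (1/4)*0*(-12 - 5*0)) = 9*(43 + (1/4)*0*(-12 + 0)) = 9*(43 + (1/4)*0*(-12)) = 9*(43 + 0) = 9*43 = 387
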